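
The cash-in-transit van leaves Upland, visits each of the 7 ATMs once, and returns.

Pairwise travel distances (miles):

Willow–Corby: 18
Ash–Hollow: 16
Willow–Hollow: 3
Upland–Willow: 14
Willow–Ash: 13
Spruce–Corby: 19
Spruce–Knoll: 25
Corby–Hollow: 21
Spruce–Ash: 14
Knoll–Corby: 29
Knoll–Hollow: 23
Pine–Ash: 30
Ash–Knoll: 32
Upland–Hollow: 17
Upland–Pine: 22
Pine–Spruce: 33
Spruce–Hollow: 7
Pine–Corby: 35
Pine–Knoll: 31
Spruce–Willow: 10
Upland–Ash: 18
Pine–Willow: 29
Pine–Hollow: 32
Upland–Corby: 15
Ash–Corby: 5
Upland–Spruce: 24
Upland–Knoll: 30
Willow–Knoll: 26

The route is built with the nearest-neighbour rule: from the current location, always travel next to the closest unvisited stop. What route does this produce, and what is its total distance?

From Upland: distances to unvisited — Willow=14, Corby=15, Hollow=17, Ash=18, Pine=22, Spruce=24, Knoll=30. Nearest is Willow (14).
From Willow: distances to unvisited — Hollow=3, Spruce=10, Ash=13, Corby=18, Knoll=26, Pine=29. Nearest is Hollow (3).
From Hollow: distances to unvisited — Spruce=7, Ash=16, Corby=21, Knoll=23, Pine=32. Nearest is Spruce (7).
From Spruce: distances to unvisited — Ash=14, Corby=19, Knoll=25, Pine=33. Nearest is Ash (14).
From Ash: distances to unvisited — Corby=5, Pine=30, Knoll=32. Nearest is Corby (5).
From Corby: distances to unvisited — Knoll=29, Pine=35. Nearest is Knoll (29).
From Knoll: distances to unvisited — Pine=31. Nearest is Pine (31).
Return Pine→Upland: 22.
Total = 14 + 3 + 7 + 14 + 5 + 29 + 31 + 22 = 125.

Nearest-neighbour total = 125 miles; route Upland → Willow → Hollow → Spruce → Ash → Corby → Knoll → Pine → Upland.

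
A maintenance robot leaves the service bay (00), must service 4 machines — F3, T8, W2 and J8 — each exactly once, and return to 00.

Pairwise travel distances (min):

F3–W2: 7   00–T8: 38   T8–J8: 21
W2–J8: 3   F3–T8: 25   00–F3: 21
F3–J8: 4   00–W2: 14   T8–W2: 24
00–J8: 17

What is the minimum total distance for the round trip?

00-F3-T8-W2-J8-00: 21+25+24+3+17 = 90
00-F3-T8-J8-W2-00: 21+25+21+3+14 = 84
00-F3-W2-T8-J8-00: 21+7+24+21+17 = 90
00-F3-W2-J8-T8-00: 21+7+3+21+38 = 90
00-F3-J8-T8-W2-00: 21+4+21+24+14 = 84
00-F3-J8-W2-T8-00: 21+4+3+24+38 = 90
00-T8-F3-W2-J8-00: 38+25+7+3+17 = 90
00-T8-F3-J8-W2-00: 38+25+4+3+14 = 84
00-T8-W2-F3-J8-00: 38+24+7+4+17 = 90
00-T8-J8-F3-W2-00: 38+21+4+7+14 = 84
00-W2-F3-T8-J8-00: 14+7+25+21+17 = 84
00-W2-T8-F3-J8-00: 14+24+25+4+17 = 84
The minimum is 84.
One optimal route: 00 → F3 → T8 → J8 → W2 → 00 (or its reverse).

84 min — the shortest possible round trip.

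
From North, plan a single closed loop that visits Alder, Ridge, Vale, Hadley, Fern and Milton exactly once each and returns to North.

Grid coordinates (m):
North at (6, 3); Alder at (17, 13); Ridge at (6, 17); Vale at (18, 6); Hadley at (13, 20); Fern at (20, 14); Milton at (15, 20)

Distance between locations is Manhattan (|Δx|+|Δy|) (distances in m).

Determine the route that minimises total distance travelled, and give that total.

Shortest round trip = 64 m.

North → Alder → Ridge → Vale → Hadley → Fern → Milton → North: 21+15+23+19+13+11+26 = 128
North → Alder → Ridge → Vale → Hadley → Milton → Fern → North: 21+15+23+19+2+11+25 = 116
North → Alder → Ridge → Vale → Fern → Hadley → Milton → North: 21+15+23+10+13+2+26 = 110
North → Alder → Ridge → Vale → Fern → Milton → Hadley → North: 21+15+23+10+11+2+24 = 106
North → Alder → Ridge → Vale → Milton → Hadley → Fern → North: 21+15+23+17+2+13+25 = 116
North → Alder → Ridge → Vale → Milton → Fern → Hadley → North: 21+15+23+17+11+13+24 = 124
North → Alder → Ridge → Hadley → Vale → Fern → Milton → North: 21+15+10+19+10+11+26 = 112
North → Alder → Ridge → Hadley → Vale → Milton → Fern → North: 21+15+10+19+17+11+25 = 118
… (352 more)
North → Ridge → Hadley → Milton → Alder → Fern → Vale → North: 14+10+2+9+4+10+15 = 64  ← best
The minimum is 64.
One optimal route: North → Ridge → Hadley → Milton → Alder → Fern → Vale → North (or its reverse).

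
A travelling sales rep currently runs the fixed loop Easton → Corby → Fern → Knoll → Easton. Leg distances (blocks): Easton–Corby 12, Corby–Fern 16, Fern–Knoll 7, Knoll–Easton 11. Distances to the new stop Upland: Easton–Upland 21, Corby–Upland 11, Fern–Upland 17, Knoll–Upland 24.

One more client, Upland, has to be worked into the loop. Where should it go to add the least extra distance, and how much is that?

Minimum extra distance: 12 blocks, inserting Upland between Corby and Fern.

Insertion cost between consecutive stops i–j is d(i,Upland) + d(Upland,j) − d(i,j):
  between Easton and Corby: 21 + 11 − 12 = 20
  between Corby and Fern: 11 + 17 − 16 = 12
  between Fern and Knoll: 17 + 24 − 7 = 34
  between Knoll and Easton: 24 + 21 − 11 = 34
Cheapest insertion is between Corby and Fern, adding 12.
New total = 46 + 12 = 58.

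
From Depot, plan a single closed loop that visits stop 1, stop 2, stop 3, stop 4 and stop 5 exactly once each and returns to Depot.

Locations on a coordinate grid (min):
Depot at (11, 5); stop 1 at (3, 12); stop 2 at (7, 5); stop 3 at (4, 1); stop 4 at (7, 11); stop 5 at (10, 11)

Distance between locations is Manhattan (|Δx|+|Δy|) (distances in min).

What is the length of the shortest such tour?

Minimum total distance: 38 min.

With 5 stops there are 5!/2 = 60 distinct round trips (a route and its reverse cost the same).
Depot → stop 1 → stop 2 → stop 3 → stop 4 → stop 5 → Depot: 15+11+7+13+3+7 = 56
Depot → stop 1 → stop 2 → stop 3 → stop 5 → stop 4 → Depot: 15+11+7+16+3+10 = 62
Depot → stop 1 → stop 2 → stop 4 → stop 3 → stop 5 → Depot: 15+11+6+13+16+7 = 68
Depot → stop 1 → stop 2 → stop 4 → stop 5 → stop 3 → Depot: 15+11+6+3+16+11 = 62
Depot → stop 1 → stop 2 → stop 5 → stop 3 → stop 4 → Depot: 15+11+9+16+13+10 = 74
Depot → stop 1 → stop 2 → stop 5 → stop 4 → stop 3 → Depot: 15+11+9+3+13+11 = 62
Depot → stop 1 → stop 3 → stop 2 → stop 4 → stop 5 → Depot: 15+12+7+6+3+7 = 50
Depot → stop 1 → stop 3 → stop 2 → stop 5 → stop 4 → Depot: 15+12+7+9+3+10 = 56
Depot → stop 1 → stop 3 → stop 4 → stop 2 → stop 5 → Depot: 15+12+13+6+9+7 = 62
Depot → stop 1 → stop 3 → stop 4 → stop 5 → stop 2 → Depot: 15+12+13+3+9+4 = 56
Depot → stop 1 → stop 3 → stop 5 → stop 2 → stop 4 → Depot: 15+12+16+9+6+10 = 68
Depot → stop 1 → stop 3 → stop 5 → stop 4 → stop 2 → Depot: 15+12+16+3+6+4 = 56
Depot → stop 1 → stop 4 → stop 2 → stop 3 → stop 5 → Depot: 15+5+6+7+16+7 = 56
Depot → stop 1 → stop 4 → stop 2 → stop 5 → stop 3 → Depot: 15+5+6+9+16+11 = 62
… (46 more)
Depot → stop 2 → stop 3 → stop 1 → stop 4 → stop 5 → Depot: 4+7+12+5+3+7 = 38  ← best
The minimum is 38.
One optimal route: Depot → stop 2 → stop 3 → stop 1 → stop 4 → stop 5 → Depot (or its reverse).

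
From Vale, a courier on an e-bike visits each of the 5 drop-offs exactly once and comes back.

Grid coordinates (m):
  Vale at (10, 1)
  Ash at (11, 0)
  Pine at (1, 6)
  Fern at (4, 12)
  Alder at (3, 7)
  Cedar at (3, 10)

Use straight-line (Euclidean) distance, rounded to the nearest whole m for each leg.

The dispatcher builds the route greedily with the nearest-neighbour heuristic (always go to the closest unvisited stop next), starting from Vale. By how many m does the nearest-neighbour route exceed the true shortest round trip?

From Vale: Ash=1, Alder=9, Pine=10, Cedar=11, Fern=13 → choose Ash (1).
From Ash: Alder=11, Pine=12, Cedar=13, Fern=14 → choose Alder (11).
From Alder: Pine=2, Cedar=3, Fern=5 → choose Pine (2).
From Pine: Cedar=4, Fern=7 → choose Cedar (4).
From Cedar: Fern=2 → choose Fern (2).
NN route Vale → Ash → Alder → Pine → Cedar → Fern → Vale costs 33.
Optimal: Vale → Ash → Fern → Cedar → Pine → Alder → Vale costs 32 (by enumerating all 60 distinct tours).
Excess = 33 − 32 = 1.

1 m longer than the optimal tour.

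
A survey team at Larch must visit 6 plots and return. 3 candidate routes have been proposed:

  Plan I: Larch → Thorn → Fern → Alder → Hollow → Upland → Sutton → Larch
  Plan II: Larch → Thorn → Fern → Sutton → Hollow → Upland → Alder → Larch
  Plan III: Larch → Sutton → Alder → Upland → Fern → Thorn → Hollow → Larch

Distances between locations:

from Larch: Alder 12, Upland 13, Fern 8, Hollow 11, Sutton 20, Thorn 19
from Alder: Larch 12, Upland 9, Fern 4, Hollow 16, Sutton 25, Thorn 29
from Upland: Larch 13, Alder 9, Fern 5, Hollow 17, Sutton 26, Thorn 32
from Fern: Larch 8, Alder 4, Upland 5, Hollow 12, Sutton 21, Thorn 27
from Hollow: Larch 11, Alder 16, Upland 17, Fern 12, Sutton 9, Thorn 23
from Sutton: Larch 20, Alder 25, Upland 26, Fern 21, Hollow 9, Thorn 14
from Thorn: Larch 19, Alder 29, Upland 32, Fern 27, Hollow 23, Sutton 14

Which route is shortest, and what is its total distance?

114 — Plan II is the shortest.

Plan I: 19 + 27 + 4 + 16 + 17 + 26 + 20 = 129
Plan II: 19 + 27 + 21 + 9 + 17 + 9 + 12 = 114
Plan III: 20 + 25 + 9 + 5 + 27 + 23 + 11 = 120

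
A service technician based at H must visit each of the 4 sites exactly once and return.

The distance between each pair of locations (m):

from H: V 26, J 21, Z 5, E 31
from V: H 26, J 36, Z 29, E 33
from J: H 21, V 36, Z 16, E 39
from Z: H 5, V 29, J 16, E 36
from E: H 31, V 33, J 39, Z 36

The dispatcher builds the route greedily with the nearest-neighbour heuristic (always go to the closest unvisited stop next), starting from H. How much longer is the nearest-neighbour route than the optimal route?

From H: Z=5, J=21, V=26, E=31 → choose Z (5).
From Z: J=16, V=29, E=36 → choose J (16).
From J: V=36, E=39 → choose V (36).
From V: E=33 → choose E (33).
NN route H → Z → J → V → E → H costs 121.
Optimal: H → V → E → J → Z → H costs 119 (by enumerating all 12 distinct tours).
Excess = 121 − 119 = 2.

2 m longer than the optimal tour.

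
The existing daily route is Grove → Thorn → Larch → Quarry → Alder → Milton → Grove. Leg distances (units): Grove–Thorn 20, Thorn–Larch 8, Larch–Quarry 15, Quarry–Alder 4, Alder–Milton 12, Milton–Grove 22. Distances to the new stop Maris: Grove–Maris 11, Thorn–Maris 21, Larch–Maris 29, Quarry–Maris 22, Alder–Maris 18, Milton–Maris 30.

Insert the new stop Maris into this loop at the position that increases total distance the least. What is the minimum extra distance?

+12 — insert Maris between Grove and Thorn.

Insertion cost between consecutive stops i–j is d(i,Maris) + d(Maris,j) − d(i,j):
  between Grove and Thorn: 11 + 21 − 20 = 12
  between Thorn and Larch: 21 + 29 − 8 = 42
  between Larch and Quarry: 29 + 22 − 15 = 36
  between Quarry and Alder: 22 + 18 − 4 = 36
  between Alder and Milton: 18 + 30 − 12 = 36
  between Milton and Grove: 30 + 11 − 22 = 19
Cheapest insertion is between Grove and Thorn, adding 12.
New total = 81 + 12 = 93.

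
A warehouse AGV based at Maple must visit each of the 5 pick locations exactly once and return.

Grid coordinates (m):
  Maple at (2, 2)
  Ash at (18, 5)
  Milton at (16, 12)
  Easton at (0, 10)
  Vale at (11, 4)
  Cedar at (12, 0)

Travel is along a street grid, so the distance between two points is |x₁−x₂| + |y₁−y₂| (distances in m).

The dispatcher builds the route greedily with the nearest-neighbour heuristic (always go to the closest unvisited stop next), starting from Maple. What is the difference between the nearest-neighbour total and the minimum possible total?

Maple: Easton=10, Vale=11, Cedar=12, Ash=19, Milton=24 ⇒ Easton
Easton: Vale=17, Milton=18, Cedar=22, Ash=23 ⇒ Vale
Vale: Cedar=5, Ash=8, Milton=13 ⇒ Cedar
Cedar: Ash=11, Milton=16 ⇒ Ash
Ash: Milton=9 ⇒ Milton
NN route Maple → Easton → Vale → Cedar → Ash → Milton → Maple costs 76.
Optimal: Maple → Easton → Milton → Ash → Vale → Cedar → Maple costs 62 (by enumerating all 60 distinct tours).
Excess = 76 − 62 = 14.

14 m longer than the optimal tour.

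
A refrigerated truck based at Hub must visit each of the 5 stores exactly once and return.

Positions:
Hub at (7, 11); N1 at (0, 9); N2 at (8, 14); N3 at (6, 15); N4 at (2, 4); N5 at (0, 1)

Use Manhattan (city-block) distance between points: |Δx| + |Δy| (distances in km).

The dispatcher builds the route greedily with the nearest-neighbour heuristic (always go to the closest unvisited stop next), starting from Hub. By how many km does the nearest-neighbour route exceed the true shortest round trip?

4 km longer than the optimal tour.

Hub: N2=4, N3=5, N1=9, N4=12, N5=17 ⇒ N2
N2: N3=3, N1=13, N4=16, N5=21 ⇒ N3
N3: N1=12, N4=15, N5=20 ⇒ N1
N1: N4=7, N5=8 ⇒ N4
N4: N5=5 ⇒ N5
NN route Hub → N2 → N3 → N1 → N4 → N5 → Hub costs 48.
Optimal: Hub → N1 → N5 → N4 → N3 → N2 → Hub costs 44 (by enumerating all 60 distinct tours).
Excess = 48 − 44 = 4.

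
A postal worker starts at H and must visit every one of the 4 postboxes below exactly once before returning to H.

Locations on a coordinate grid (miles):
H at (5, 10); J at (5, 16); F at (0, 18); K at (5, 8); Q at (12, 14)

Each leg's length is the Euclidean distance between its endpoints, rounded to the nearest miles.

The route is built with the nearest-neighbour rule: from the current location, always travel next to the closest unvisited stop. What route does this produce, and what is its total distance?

Nearest-neighbour total = 36 miles; route H → K → J → F → Q → H.

At H the remaining stops are K 2, J 6, Q 8, F 9; go to K.
At K the remaining stops are J 8, Q 9, F 11; go to J.
At J the remaining stops are F 5, Q 7; go to F.
At F the remaining stops are Q 13; go to Q.
Return Q→H: 8.
Total = 2 + 8 + 5 + 13 + 8 = 36.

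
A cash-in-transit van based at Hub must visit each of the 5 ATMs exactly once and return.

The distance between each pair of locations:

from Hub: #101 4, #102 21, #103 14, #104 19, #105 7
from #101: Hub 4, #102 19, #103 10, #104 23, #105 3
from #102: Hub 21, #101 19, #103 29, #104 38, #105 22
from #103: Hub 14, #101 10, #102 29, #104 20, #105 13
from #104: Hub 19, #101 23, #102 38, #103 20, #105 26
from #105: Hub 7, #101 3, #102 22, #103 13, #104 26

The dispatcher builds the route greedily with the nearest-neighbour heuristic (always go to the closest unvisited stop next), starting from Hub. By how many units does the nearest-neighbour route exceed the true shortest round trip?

From Hub: #101=4, #105=7, #103=14, #104=19, #102=21 → choose #101 (4).
From #101: #105=3, #103=10, #102=19, #104=23 → choose #105 (3).
From #105: #103=13, #102=22, #104=26 → choose #103 (13).
From #103: #104=20, #102=29 → choose #104 (20).
From #104: #102=38 → choose #102 (38).
NN route Hub → #101 → #105 → #103 → #104 → #102 → Hub costs 99.
Optimal: Hub → #102 → #101 → #105 → #103 → #104 → Hub costs 95 (by enumerating all 60 distinct tours).
Excess = 99 − 95 = 4.

The nearest-neighbour route is 4 longer than optimal.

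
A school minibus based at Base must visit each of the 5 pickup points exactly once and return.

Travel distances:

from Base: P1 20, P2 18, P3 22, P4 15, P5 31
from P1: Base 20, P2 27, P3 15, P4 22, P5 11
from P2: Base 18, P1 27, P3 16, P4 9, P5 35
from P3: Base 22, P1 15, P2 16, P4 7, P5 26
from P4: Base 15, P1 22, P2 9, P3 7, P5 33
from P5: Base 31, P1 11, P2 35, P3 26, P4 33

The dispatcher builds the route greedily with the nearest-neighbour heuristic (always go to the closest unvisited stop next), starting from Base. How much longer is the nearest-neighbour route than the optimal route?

The nearest-neighbour route is 10 longer than optimal.

From Base: P4=15, P2=18, P1=20, P3=22, P5=31 → choose P4 (15).
From P4: P3=7, P2=9, P1=22, P5=33 → choose P3 (7).
From P3: P1=15, P2=16, P5=26 → choose P1 (15).
From P1: P5=11, P2=27 → choose P5 (11).
From P5: P2=35 → choose P2 (35).
NN route Base → P4 → P3 → P1 → P5 → P2 → Base costs 101.
Optimal: Base → P1 → P5 → P3 → P4 → P2 → Base costs 91 (by enumerating all 60 distinct tours).
Excess = 101 − 91 = 10.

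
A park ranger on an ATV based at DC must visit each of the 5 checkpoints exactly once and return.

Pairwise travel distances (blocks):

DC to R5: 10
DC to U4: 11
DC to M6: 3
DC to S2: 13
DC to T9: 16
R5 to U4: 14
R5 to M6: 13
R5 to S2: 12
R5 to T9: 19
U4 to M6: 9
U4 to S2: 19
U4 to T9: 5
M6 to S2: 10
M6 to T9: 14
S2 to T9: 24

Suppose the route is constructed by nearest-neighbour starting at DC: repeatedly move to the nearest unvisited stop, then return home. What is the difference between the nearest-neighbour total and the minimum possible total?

The nearest-neighbour route is 1 blocks longer than optimal.

From DC: M6=3, R5=10, U4=11, S2=13, T9=16 → choose M6 (3).
From M6: U4=9, S2=10, R5=13, T9=14 → choose U4 (9).
From U4: T9=5, R5=14, S2=19 → choose T9 (5).
From T9: R5=19, S2=24 → choose R5 (19).
From R5: S2=12 → choose S2 (12).
NN route DC → M6 → U4 → T9 → R5 → S2 → DC costs 61.
Optimal: DC → U4 → T9 → R5 → S2 → M6 → DC costs 60 (by enumerating all 60 distinct tours).
Excess = 61 − 60 = 1.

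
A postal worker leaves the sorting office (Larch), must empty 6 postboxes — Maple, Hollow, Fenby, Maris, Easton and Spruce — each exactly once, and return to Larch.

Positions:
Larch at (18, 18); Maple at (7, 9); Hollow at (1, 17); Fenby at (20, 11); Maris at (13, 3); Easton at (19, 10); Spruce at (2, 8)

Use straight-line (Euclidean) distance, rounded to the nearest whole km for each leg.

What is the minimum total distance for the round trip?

56 km — the shortest possible round trip.

Larch → Maple → Hollow → Fenby → Maris → Easton → Spruce → Larch: 14+10+20+11+9+17+19 = 100
Larch → Maple → Hollow → Fenby → Maris → Spruce → Easton → Larch: 14+10+20+11+12+17+8 = 92
Larch → Maple → Hollow → Fenby → Easton → Maris → Spruce → Larch: 14+10+20+1+9+12+19 = 85
Larch → Maple → Hollow → Fenby → Easton → Spruce → Maris → Larch: 14+10+20+1+17+12+16 = 90
Larch → Maple → Hollow → Fenby → Spruce → Maris → Easton → Larch: 14+10+20+18+12+9+8 = 91
Larch → Maple → Hollow → Fenby → Spruce → Easton → Maris → Larch: 14+10+20+18+17+9+16 = 104
Larch → Maple → Hollow → Maris → Fenby → Easton → Spruce → Larch: 14+10+18+11+1+17+19 = 90
Larch → Maple → Hollow → Maris → Fenby → Spruce → Easton → Larch: 14+10+18+11+18+17+8 = 96
… (352 more)
Larch → Hollow → Spruce → Maple → Maris → Easton → Fenby → Larch: 17+9+5+8+9+1+7 = 56  ← best
The minimum is 56.
One optimal route: Larch → Hollow → Spruce → Maple → Maris → Easton → Fenby → Larch (or its reverse).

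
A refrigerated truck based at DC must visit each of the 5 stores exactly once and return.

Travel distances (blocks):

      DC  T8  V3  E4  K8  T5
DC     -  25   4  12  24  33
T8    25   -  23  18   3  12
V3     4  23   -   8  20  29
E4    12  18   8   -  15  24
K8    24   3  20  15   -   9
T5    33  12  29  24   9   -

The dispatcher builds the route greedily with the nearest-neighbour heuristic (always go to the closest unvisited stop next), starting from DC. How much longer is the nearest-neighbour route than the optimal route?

From DC: V3=4, E4=12, K8=24, T8=25, T5=33 → choose V3 (4).
From V3: E4=8, K8=20, T8=23, T5=29 → choose E4 (8).
From E4: K8=15, T8=18, T5=24 → choose K8 (15).
From K8: T8=3, T5=9 → choose T8 (3).
From T8: T5=12 → choose T5 (12).
NN route DC → V3 → E4 → K8 → T8 → T5 → DC costs 75.
Optimal: DC → T8 → K8 → T5 → E4 → V3 → DC costs 73 (by enumerating all 60 distinct tours).
Excess = 75 − 73 = 2.

Excess over optimum: 2 blocks.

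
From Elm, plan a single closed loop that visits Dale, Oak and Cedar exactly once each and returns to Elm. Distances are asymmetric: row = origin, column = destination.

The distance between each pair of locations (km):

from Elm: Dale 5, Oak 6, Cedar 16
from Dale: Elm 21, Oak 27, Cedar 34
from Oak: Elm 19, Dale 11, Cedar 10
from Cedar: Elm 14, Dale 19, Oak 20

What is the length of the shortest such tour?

Minimum total distance: 56 km.

Elm - Dale - Oak - Cedar - Elm: 5+27+10+14 = 56
Elm - Dale - Cedar - Oak - Elm: 5+34+20+19 = 78
Elm - Oak - Dale - Cedar - Elm: 6+11+34+14 = 65
Elm - Oak - Cedar - Dale - Elm: 6+10+19+21 = 56
Elm - Cedar - Dale - Oak - Elm: 16+19+27+19 = 81
Elm - Cedar - Oak - Dale - Elm: 16+20+11+21 = 68
The minimum is 56.
One optimal route: Elm → Dale → Oak → Cedar → Elm.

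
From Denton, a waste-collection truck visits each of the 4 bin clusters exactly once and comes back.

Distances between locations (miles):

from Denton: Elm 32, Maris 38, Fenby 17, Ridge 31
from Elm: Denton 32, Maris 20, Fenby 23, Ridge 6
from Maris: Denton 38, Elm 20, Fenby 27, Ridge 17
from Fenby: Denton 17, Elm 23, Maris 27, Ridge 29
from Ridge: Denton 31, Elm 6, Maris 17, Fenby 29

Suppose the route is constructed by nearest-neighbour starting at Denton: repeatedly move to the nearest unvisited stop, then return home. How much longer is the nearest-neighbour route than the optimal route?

From Denton: Fenby=17, Ridge=31, Elm=32, Maris=38 → choose Fenby (17).
From Fenby: Elm=23, Maris=27, Ridge=29 → choose Elm (23).
From Elm: Ridge=6, Maris=20 → choose Ridge (6).
From Ridge: Maris=17 → choose Maris (17).
NN route Denton → Fenby → Elm → Ridge → Maris → Denton costs 101.
Optimal: Denton → Elm → Ridge → Maris → Fenby → Denton costs 99 (by enumerating all 12 distinct tours).
Excess = 101 − 99 = 2.

2 miles longer than the optimal tour.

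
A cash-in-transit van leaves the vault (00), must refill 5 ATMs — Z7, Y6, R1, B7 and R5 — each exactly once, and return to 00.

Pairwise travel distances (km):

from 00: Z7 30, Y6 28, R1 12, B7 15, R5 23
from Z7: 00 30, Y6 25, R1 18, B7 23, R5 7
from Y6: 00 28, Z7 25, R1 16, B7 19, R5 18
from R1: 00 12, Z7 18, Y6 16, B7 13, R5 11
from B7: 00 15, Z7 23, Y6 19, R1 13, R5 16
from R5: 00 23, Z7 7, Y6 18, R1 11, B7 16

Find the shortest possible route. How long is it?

Minimum total distance: 89 km.

With 5 stops there are 5!/2 = 60 distinct round trips (a route and its reverse cost the same).
00 → Z7 → Y6 → R1 → B7 → R5 → 00: 30+25+16+13+16+23 = 123
00 → Z7 → Y6 → R1 → R5 → B7 → 00: 30+25+16+11+16+15 = 113
00 → Z7 → Y6 → B7 → R1 → R5 → 00: 30+25+19+13+11+23 = 121
00 → Z7 → Y6 → B7 → R5 → R1 → 00: 30+25+19+16+11+12 = 113
00 → Z7 → Y6 → R5 → R1 → B7 → 00: 30+25+18+11+13+15 = 112
00 → Z7 → Y6 → R5 → B7 → R1 → 00: 30+25+18+16+13+12 = 114
00 → Z7 → R1 → Y6 → B7 → R5 → 00: 30+18+16+19+16+23 = 122
00 → Z7 → R1 → Y6 → R5 → B7 → 00: 30+18+16+18+16+15 = 113
00 → Z7 → R1 → B7 → Y6 → R5 → 00: 30+18+13+19+18+23 = 121
00 → Z7 → R1 → B7 → R5 → Y6 → 00: 30+18+13+16+18+28 = 123
00 → Z7 → R1 → R5 → Y6 → B7 → 00: 30+18+11+18+19+15 = 111
00 → Z7 → R1 → R5 → B7 → Y6 → 00: 30+18+11+16+19+28 = 122
00 → Z7 → B7 → Y6 → R1 → R5 → 00: 30+23+19+16+11+23 = 122
00 → Z7 → B7 → Y6 → R5 → R1 → 00: 30+23+19+18+11+12 = 113
… (46 more)
00 → R1 → Z7 → R5 → Y6 → B7 → 00: 12+18+7+18+19+15 = 89  ← best
The minimum is 89.
One optimal route: 00 → R1 → Z7 → R5 → Y6 → B7 → 00 (or its reverse).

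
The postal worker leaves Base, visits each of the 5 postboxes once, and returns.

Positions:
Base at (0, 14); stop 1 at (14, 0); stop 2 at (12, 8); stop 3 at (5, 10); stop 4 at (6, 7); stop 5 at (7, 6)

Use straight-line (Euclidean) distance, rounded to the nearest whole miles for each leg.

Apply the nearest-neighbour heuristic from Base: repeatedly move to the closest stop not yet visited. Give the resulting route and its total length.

43 miles along Base → stop 3 → stop 4 → stop 5 → stop 2 → stop 1 → Base.

From Base: distances to unvisited — stop 3=6, stop 4=9, stop 5=11, stop 2=13, stop 1=20. Nearest is stop 3 (6).
From stop 3: distances to unvisited — stop 4=3, stop 5=4, stop 2=7, stop 1=13. Nearest is stop 4 (3).
From stop 4: distances to unvisited — stop 5=1, stop 2=6, stop 1=11. Nearest is stop 5 (1).
From stop 5: distances to unvisited — stop 2=5, stop 1=9. Nearest is stop 2 (5).
From stop 2: distances to unvisited — stop 1=8. Nearest is stop 1 (8).
Return stop 1→Base: 20.
Total = 6 + 3 + 1 + 5 + 8 + 20 = 43.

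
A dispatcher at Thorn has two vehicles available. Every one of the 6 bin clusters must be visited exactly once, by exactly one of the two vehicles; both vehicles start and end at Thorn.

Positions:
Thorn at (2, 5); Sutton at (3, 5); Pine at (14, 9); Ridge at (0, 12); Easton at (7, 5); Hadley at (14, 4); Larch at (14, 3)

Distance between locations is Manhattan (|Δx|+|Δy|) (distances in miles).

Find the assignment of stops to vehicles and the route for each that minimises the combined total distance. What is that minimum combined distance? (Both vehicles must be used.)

48 miles — the smallest possible combined total.

Check every non-empty split of the stops between the two vehicles; for each half take its own optimal tour:
  {Sutton} + {Pine, Ridge, Easton, Hadley, Larch}: 2 + 46 = 48
  {Pine} + {Sutton, Ridge, Easton, Hadley, Larch}: 32 + 46 = 78
  {Sutton, Pine} + {Ridge, Easton, Hadley, Larch}: 32 + 46 = 78
  {Ridge} + {Sutton, Pine, Easton, Hadley, Larch}: 18 + 36 = 54
  {Sutton, Ridge} + {Pine, Easton, Hadley, Larch}: 20 + 36 = 56
  {Pine, Ridge} + {Sutton, Easton, Hadley, Larch}: 42 + 28 = 70
  … (31 splits in total)
Best: vehicle 1 Thorn → Sutton → Thorn = 2; vehicle 2 Thorn → Ridge → Pine → Hadley → Larch → Easton → Thorn = 46; combined 48.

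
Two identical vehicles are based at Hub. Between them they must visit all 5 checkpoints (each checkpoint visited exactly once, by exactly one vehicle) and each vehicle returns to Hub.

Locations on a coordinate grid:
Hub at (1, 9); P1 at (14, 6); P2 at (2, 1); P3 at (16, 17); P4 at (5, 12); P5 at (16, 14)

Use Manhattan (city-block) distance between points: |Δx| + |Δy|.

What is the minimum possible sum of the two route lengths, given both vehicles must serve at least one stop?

Check every non-empty split of the stops between the two vehicles; for each half take its own optimal tour:
  {P1} + {P2, P3, P4, P5}: 32 + 62 = 94
  {P2} + {P1, P3, P4, P5}: 18 + 52 = 70
  {P1, P2} + {P3, P4, P5}: 42 + 46 = 88
  {P3} + {P1, P2, P4, P5}: 46 + 56 = 102
  {P1, P3} + {P2, P4, P5}: 52 + 56 = 108
  {P2, P3} + {P1, P4, P5}: 62 + 46 = 108
  … (15 splits in total)
Best: vehicle 1 Hub → P2 → Hub = 18; vehicle 2 Hub → P1 → P3 → P5 → P4 → Hub = 52; combined 70.

Minimum combined distance: 70.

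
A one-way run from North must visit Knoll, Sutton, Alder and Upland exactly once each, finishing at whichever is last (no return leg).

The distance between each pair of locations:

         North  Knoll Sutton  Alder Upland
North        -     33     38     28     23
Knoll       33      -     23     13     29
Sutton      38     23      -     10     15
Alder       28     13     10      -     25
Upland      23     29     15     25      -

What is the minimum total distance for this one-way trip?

There are 4! = 24 possible orderings.
North→Knoll→Sutton→Alder→Upland: 33+23+10+25 = 91
North→Knoll→Sutton→Upland→Alder: 33+23+15+25 = 96
North→Knoll→Alder→Sutton→Upland: 33+13+10+15 = 71
North→Knoll→Alder→Upland→Sutton: 33+13+25+15 = 86
North→Knoll→Upland→Sutton→Alder: 33+29+15+10 = 87
North→Knoll→Upland→Alder→Sutton: 33+29+25+10 = 97
North→Sutton→Knoll→Alder→Upland: 38+23+13+25 = 99
North→Sutton→Knoll→Upland→Alder: 38+23+29+25 = 115
North→Sutton→Alder→Knoll→Upland: 38+10+13+29 = 90
North→Sutton→Alder→Upland→Knoll: 38+10+25+29 = 102
North→Sutton→Upland→Knoll→Alder: 38+15+29+13 = 95
North→Sutton→Upland→Alder→Knoll: 38+15+25+13 = 91
North→Alder→Knoll→Sutton→Upland: 28+13+23+15 = 79
North→Alder→Knoll→Upland→Sutton: 28+13+29+15 = 85
… (10 more)
North→Upland→Sutton→Alder→Knoll: 23+15+10+13 = 61  ← best
The minimum is 61.
One shortest path: North → Upland → Sutton → Alder → Knoll.

61 — the minimum one-way total.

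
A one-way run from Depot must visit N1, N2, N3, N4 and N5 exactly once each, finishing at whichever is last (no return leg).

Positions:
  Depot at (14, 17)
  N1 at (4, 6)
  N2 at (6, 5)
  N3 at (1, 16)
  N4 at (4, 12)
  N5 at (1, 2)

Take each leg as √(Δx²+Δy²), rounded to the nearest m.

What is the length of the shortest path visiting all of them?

32 m — the minimum one-way total.

There are 5! = 120 possible orderings.
Depot→N1→N2→N3→N4→N5: 15+2+12+5+10 = 44
Depot→N1→N2→N3→N5→N4: 15+2+12+14+10 = 53
Depot→N1→N2→N4→N3→N5: 15+2+7+5+14 = 43
Depot→N1→N2→N4→N5→N3: 15+2+7+10+14 = 48
Depot→N1→N2→N5→N3→N4: 15+2+6+14+5 = 42
Depot→N1→N2→N5→N4→N3: 15+2+6+10+5 = 38
Depot→N1→N3→N2→N4→N5: 15+10+12+7+10 = 54
Depot→N1→N3→N2→N5→N4: 15+10+12+6+10 = 53
Depot→N1→N3→N4→N2→N5: 15+10+5+7+6 = 43
Depot→N1→N3→N4→N5→N2: 15+10+5+10+6 = 46
Depot→N1→N3→N5→N2→N4: 15+10+14+6+7 = 52
Depot→N1→N3→N5→N4→N2: 15+10+14+10+7 = 56
Depot→N1→N4→N2→N3→N5: 15+6+7+12+14 = 54
Depot→N1→N4→N2→N5→N3: 15+6+7+6+14 = 48
… (106 more)
Depot→N3→N4→N1→N2→N5: 13+5+6+2+6 = 32  ← best
The minimum is 32.
One shortest path: Depot → N3 → N4 → N1 → N2 → N5.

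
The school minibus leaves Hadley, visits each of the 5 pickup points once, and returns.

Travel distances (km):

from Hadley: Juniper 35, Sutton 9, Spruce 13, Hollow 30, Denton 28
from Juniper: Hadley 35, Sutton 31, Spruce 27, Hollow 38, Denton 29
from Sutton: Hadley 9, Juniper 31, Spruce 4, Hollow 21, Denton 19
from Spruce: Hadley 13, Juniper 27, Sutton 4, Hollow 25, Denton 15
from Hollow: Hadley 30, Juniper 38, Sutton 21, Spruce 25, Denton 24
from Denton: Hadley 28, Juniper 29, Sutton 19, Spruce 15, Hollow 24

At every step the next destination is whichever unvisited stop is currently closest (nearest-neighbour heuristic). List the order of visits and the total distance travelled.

Hadley → [Sutton:9 / Spruce:13 / Denton:28 / Hollow:30 / Juniper:35] → Sutton (9)
Sutton → [Spruce:4 / Denton:19 / Hollow:21 / Juniper:31] → Spruce (4)
Spruce → [Denton:15 / Hollow:25 / Juniper:27] → Denton (15)
Denton → [Hollow:24 / Juniper:29] → Hollow (24)
Hollow → [Juniper:38] → Juniper (38)
Return Juniper→Hadley: 35.
Total = 9 + 4 + 15 + 24 + 38 + 35 = 125.

125 km along Hadley → Sutton → Spruce → Denton → Hollow → Juniper → Hadley.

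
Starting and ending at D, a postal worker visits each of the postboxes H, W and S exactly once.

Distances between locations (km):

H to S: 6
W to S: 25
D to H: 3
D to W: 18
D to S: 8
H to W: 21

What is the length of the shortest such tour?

D-H-W-S-D: 3+21+25+8 = 57
D-H-S-W-D: 3+6+25+18 = 52
D-W-H-S-D: 18+21+6+8 = 53
The minimum is 52.
One optimal route: D → H → S → W → D (or its reverse).

Shortest round trip = 52 km.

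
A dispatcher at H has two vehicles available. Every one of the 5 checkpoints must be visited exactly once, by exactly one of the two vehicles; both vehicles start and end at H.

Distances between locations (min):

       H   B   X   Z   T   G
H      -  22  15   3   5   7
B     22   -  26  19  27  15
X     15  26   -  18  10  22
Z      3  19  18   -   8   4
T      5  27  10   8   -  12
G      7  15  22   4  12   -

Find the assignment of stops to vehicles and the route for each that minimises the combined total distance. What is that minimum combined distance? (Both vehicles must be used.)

69 min — the smallest possible combined total.

Try each way of splitting the stops between the two vehicles (each non-empty) and, for each split, find the best tour for each vehicle:
  {B} + {X, Z, T, G}: 44 + 44 = 88
  {X} + {B, Z, T, G}: 30 + 54 = 84
  {B, X} + {Z, T, G}: 63 + 24 = 87
  {Z} + {B, X, T, G}: 6 + 63 = 69
  {B, Z} + {X, T, G}: 44 + 44 = 88
  {X, Z} + {B, T, G}: 36 + 54 = 90
  … (15 splits in total)
Best: vehicle 1 H → Z → H = 6; vehicle 2 H → T → X → B → G → H = 63; combined 69.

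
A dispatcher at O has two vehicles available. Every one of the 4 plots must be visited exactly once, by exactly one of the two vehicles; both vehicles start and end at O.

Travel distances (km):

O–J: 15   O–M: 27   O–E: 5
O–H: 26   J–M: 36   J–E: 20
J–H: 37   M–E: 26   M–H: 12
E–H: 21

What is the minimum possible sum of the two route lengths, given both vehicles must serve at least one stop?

Check every non-empty split of the stops between the two vehicles; for each half take its own optimal tour:
  {J} + {M, E, H}: 30 + 65 = 95
  {M} + {J, E, H}: 54 + 78 = 132
  {J, M} + {E, H}: 78 + 52 = 130
  {E} + {J, M, H}: 10 + 89 = 99
  {J, E} + {M, H}: 40 + 65 = 105
  {M, E} + {J, H}: 58 + 78 = 136
  … (7 splits in total)
Best: vehicle 1 O → J → O = 30; vehicle 2 O → M → H → E → O = 65; combined 95.

95 km — the smallest possible combined total.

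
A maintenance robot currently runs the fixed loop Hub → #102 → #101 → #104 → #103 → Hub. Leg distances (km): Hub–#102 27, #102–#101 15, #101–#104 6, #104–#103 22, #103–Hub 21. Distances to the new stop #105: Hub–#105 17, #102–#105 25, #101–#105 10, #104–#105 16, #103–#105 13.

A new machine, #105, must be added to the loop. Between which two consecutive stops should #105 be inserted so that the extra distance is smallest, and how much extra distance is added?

Minimum extra distance: 7 km, inserting #105 between #104 and #103.

Insertion cost between consecutive stops i–j is d(i,#105) + d(#105,j) − d(i,j):
  between Hub and #102: 17 + 25 − 27 = 15
  between #102 and #101: 25 + 10 − 15 = 20
  between #101 and #104: 10 + 16 − 6 = 20
  between #104 and #103: 16 + 13 − 22 = 7
  between #103 and Hub: 13 + 17 − 21 = 9
Cheapest insertion is between #104 and #103, adding 7.
New total = 91 + 7 = 98.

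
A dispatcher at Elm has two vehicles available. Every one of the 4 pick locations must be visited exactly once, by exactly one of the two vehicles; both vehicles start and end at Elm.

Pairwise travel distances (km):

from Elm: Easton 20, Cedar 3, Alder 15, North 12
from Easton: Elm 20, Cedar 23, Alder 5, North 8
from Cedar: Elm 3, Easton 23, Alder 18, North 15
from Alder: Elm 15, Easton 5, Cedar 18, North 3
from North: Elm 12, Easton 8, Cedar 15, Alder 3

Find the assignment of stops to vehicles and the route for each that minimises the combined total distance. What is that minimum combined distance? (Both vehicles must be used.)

Minimum combined distance: 46 km.

Try each way of splitting the stops between the two vehicles (each non-empty) and, for each split, find the best tour for each vehicle:
  {Easton} + {Cedar, Alder, North}: 40 + 36 = 76
  {Cedar} + {Easton, Alder, North}: 6 + 40 = 46
  {Easton, Cedar} + {Alder, North}: 46 + 30 = 76
  {Alder} + {Easton, Cedar, North}: 30 + 46 = 76
  {Easton, Alder} + {Cedar, North}: 40 + 30 = 70
  {Cedar, Alder} + {Easton, North}: 36 + 40 = 76
  … (7 splits in total)
Best: vehicle 1 Elm → Cedar → Elm = 6; vehicle 2 Elm → Easton → Alder → North → Elm = 40; combined 46.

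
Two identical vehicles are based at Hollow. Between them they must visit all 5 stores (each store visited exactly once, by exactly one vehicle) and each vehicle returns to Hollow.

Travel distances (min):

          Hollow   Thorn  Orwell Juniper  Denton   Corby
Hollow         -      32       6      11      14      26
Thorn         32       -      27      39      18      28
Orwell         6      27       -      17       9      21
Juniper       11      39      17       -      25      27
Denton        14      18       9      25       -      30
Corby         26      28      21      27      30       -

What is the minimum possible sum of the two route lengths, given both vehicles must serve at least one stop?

Minimum combined distance: 109 min.

There are 2^4 − 1 = 15 ways to divide the 5 stops into two non-empty groups. For each, the best each vehicle can do is its own shortest tour through its group:
  {Thorn} + {Orwell, Juniper, Denton, Corby}: 64 + 82 = 146
  {Orwell} + {Thorn, Juniper, Denton, Corby}: 12 + 98 = 110
  {Thorn, Orwell} + {Juniper, Denton, Corby}: 65 + 82 = 147
  {Juniper} + {Thorn, Orwell, Denton, Corby}: 22 + 87 = 109
  {Thorn, Juniper} + {Orwell, Denton, Corby}: 82 + 70 = 152
  {Orwell, Juniper} + {Thorn, Denton, Corby}: 34 + 86 = 120
  … (15 splits in total)
Best: vehicle 1 Hollow → Juniper → Hollow = 22; vehicle 2 Hollow → Orwell → Denton → Thorn → Corby → Hollow = 87; combined 109.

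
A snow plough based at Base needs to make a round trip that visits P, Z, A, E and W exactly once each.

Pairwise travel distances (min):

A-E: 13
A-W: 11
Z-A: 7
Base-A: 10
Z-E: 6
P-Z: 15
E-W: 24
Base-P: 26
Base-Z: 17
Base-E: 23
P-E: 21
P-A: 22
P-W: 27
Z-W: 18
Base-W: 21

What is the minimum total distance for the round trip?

Shortest round trip = 92 min.

With 5 stops there are 5!/2 = 60 distinct round trips (a route and its reverse cost the same).
Base - P - Z - A - E - W - Base: 26+15+7+13+24+21 = 106
Base - P - Z - A - W - E - Base: 26+15+7+11+24+23 = 106
Base - P - Z - E - A - W - Base: 26+15+6+13+11+21 = 92
Base - P - Z - E - W - A - Base: 26+15+6+24+11+10 = 92
Base - P - Z - W - A - E - Base: 26+15+18+11+13+23 = 106
Base - P - Z - W - E - A - Base: 26+15+18+24+13+10 = 106
Base - P - A - Z - E - W - Base: 26+22+7+6+24+21 = 106
Base - P - A - Z - W - E - Base: 26+22+7+18+24+23 = 120
Base - P - A - E - Z - W - Base: 26+22+13+6+18+21 = 106
Base - P - A - E - W - Z - Base: 26+22+13+24+18+17 = 120
Base - P - A - W - Z - E - Base: 26+22+11+18+6+23 = 106
Base - P - A - W - E - Z - Base: 26+22+11+24+6+17 = 106
Base - P - E - Z - A - W - Base: 26+21+6+7+11+21 = 92
Base - P - E - Z - W - A - Base: 26+21+6+18+11+10 = 92
… (46 more)
The minimum is 92.
One optimal route: Base → P → Z → E → A → W → Base (or its reverse).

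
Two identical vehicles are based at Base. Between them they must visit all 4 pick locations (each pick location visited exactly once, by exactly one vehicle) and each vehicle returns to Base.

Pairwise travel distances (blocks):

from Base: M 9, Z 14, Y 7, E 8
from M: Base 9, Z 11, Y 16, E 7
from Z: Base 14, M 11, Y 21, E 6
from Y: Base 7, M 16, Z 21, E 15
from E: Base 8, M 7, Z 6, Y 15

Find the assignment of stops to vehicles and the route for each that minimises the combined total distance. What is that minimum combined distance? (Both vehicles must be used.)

48 blocks — the smallest possible combined total.

There are 2^3 − 1 = 7 ways to divide the 4 stops into two non-empty groups. For each, the best each vehicle can do is its own shortest tour through its group:
  {M} + {Z, Y, E}: 18 + 42 = 60
  {Z} + {M, Y, E}: 28 + 38 = 66
  {M, Z} + {Y, E}: 34 + 30 = 64
  {Y} + {M, Z, E}: 14 + 34 = 48
  {M, Y} + {Z, E}: 32 + 28 = 60
  {Z, Y} + {M, E}: 42 + 24 = 66
  … (7 splits in total)
Best: vehicle 1 Base → Y → Base = 14; vehicle 2 Base → M → Z → E → Base = 34; combined 48.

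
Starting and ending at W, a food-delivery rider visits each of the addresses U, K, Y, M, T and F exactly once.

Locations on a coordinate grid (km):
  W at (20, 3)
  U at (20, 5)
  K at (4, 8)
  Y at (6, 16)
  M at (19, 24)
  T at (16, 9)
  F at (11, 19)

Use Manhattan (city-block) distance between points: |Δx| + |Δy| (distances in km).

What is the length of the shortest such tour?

Shortest round trip = 76 km.

With 6 stops there are 6!/2 = 360 distinct round trips (a route and its reverse cost the same).
W - U - K - Y - M - T - F - W: 2+19+10+21+18+15+25 = 110
W - U - K - Y - M - F - T - W: 2+19+10+21+13+15+10 = 90
W - U - K - Y - T - M - F - W: 2+19+10+17+18+13+25 = 104
W - U - K - Y - T - F - M - W: 2+19+10+17+15+13+22 = 98
W - U - K - Y - F - M - T - W: 2+19+10+8+13+18+10 = 80
W - U - K - Y - F - T - M - W: 2+19+10+8+15+18+22 = 94
W - U - K - M - Y - T - F - W: 2+19+31+21+17+15+25 = 130
W - U - K - M - Y - F - T - W: 2+19+31+21+8+15+10 = 106
… (352 more)
W - U - M - F - Y - K - T - W: 2+20+13+8+10+13+10 = 76  ← best
The minimum is 76.
One optimal route: W → U → M → F → Y → K → T → W (or its reverse).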